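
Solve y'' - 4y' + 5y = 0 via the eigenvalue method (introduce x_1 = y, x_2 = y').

y(t) = K_1e^(2t)cos(t) + K_2e^(2t)sin(t)

Let x_1 = y, x_2 = y'. Then x_1' = x_2 and x_2' = -5x_1 + 4x_2.
A = [[0,1],[-5,4]]; det(A-λI) = λ^2 - 4λ + 5.
Eigenvalues λ = 2 ± i.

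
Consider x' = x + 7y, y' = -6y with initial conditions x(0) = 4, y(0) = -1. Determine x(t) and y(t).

Coefficient matrix A = [[1, 7], [0, -6]].
Characteristic polynomial det(A - λI) = λ^2 + 5λ - 6 = 0.
Eigenvalues λ = -6, 1.
For λ=-6: (A-λI) row 1 is [7, 7], so an eigenvector is (-1, 1).
For λ=1: (A-λI) row 1 is [0, 7], so an eigenvector is (1, 0).
General solution: K_1e^(-6t)(-1,1) + K_2e^(t)(1,0).
Applying x(0)=4, y(0)=-1 gives K_1=-1, K_2=3.

x(t) = 3e^(t) + e^(-6t), y(t) = -e^(-6t)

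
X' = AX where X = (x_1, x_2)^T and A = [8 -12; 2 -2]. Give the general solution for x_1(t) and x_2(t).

x_1(t) = -2C_1e^(2t) + 3C_2e^(4t), x_2(t) = -C_1e^(2t) + C_2e^(4t)

Coefficient matrix A = [[8, -12], [2, -2]].
Characteristic polynomial det(A - λI) = λ^2 - 6λ + 8 = 0.
Eigenvalues λ = 2, 4.
For λ=2: (A-λI) row 1 is [6, -12], so an eigenvector is (-2, -1).
For λ=4: (A-λI) row 1 is [4, -12], so an eigenvector is (3, 1).
General solution: C_1e^(2t)(-2,-1) + C_2e^(4t)(3,1).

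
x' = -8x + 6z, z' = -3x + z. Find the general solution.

x(t) = C_1e^(-2t) + 2C_2e^(-5t), z(t) = C_1e^(-2t) + C_2e^(-5t)

Coefficient matrix A = [[-8, 6], [-3, 1]].
Characteristic polynomial det(A - λI) = λ^2 + 7λ + 10 = 0.
Eigenvalues λ = -2, -5.
For λ=-2: (A-λI) row 1 is [-6, 6], so an eigenvector is (1, 1).
For λ=-5: (A-λI) row 1 is [-3, 6], so an eigenvector is (2, 1).
General solution: C_1e^(-2t)(1,1) + C_2e^(-5t)(2,1).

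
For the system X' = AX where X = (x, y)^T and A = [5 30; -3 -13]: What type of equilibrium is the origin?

stable spiral

A = [[5,30],[-3,-13]]; det(A-λI) = λ^2 + 8λ + 25.
λ = -4 ± 3i: negative real part.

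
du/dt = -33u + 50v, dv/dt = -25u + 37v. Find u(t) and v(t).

Coefficient matrix A = [[-33, 50], [-25, 37]].
Characteristic polynomial det(A - λI) = λ^2 - 4λ + 29 = 0.
Eigenvalues λ = 2 ± 5i (complex conjugate pair).
For λ=2+5i: an eigenvector is (3,2) - i(-1,-1) = (3 + i, 2 + i).
A real fundamental pair from Re and Im of e^((2+5i)t)v: X_1 = e^(2t)(cos(5t)·(3,2) + sin(5t)·(-1,-1)), X_2 = e^(2t)(sin(5t)·(3,2) - cos(5t)·(-1,-1)).
General solution: c_1X_1 + c_2X_2.

u(t) = -c_1e^(2t)sin(5t) + 3c_1e^(2t)cos(5t) + 3c_2e^(2t)sin(5t) + c_2e^(2t)cos(5t), v(t) = -c_1e^(2t)sin(5t) + 2c_1e^(2t)cos(5t) + 2c_2e^(2t)sin(5t) + c_2e^(2t)cos(5t)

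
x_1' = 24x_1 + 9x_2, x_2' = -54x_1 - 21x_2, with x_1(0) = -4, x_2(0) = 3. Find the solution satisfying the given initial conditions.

Coefficient matrix A = [[24, 9], [-54, -21]].
Characteristic polynomial det(A - λI) = λ^2 - 3λ - 18 = 0.
Eigenvalues λ = 6, -3.
For λ=6: (A-λI) row 1 is [18, 9], so an eigenvector is (-1, 2).
For λ=-3: (A-λI) row 1 is [27, 9], so an eigenvector is (-1, 3).
General solution: C_1e^(6t)(-1,2) + C_2e^(-3t)(-1,3).
Applying x_1(0)=-4, x_2(0)=3 gives C_1=9, C_2=-5.

x_1(t) = -9e^(6t) + 5e^(-3t), x_2(t) = 18e^(6t) - 15e^(-3t)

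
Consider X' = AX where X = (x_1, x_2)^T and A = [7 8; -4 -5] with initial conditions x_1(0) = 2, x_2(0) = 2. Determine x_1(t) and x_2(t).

Coefficient matrix A = [[7, 8], [-4, -5]].
Characteristic polynomial det(A - λI) = λ^2 - 2λ - 3 = 0.
Eigenvalues λ = -1, 3.
For λ=-1: (A-λI) row 1 is [8, 8], so an eigenvector is (-1, 1).
For λ=3: (A-λI) row 1 is [4, 8], so an eigenvector is (2, -1).
General solution: C_1e^(-t)(-1,1) + C_2e^(3t)(2,-1).
Applying x_1(0)=2, x_2(0)=2 gives C_1=6, C_2=4.

x_1(t) = 8e^(3t) - 6e^(-t), x_2(t) = -4e^(3t) + 6e^(-t)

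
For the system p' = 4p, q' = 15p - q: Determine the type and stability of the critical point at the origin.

A = [[4,0],[15,-1]]; det(A-λI) = λ^2 - 3λ - 4.
λ = 4, -1: opposite signs.

saddle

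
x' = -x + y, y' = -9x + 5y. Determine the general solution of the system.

Coefficient matrix A = [[-1, 1], [-9, 5]].
Characteristic polynomial det(A - λI) = λ^2 - 4λ + 4 = 0.
Single eigenvalue λ = 2 with algebraic multiplicity 2.
Eigenvector v = (1,3); generalized eigenvector w with (A-λI)w=v is (0,1).
General solution: e^(2t)[C_1·v + C_2·(t·v + w)].

x(t) = C_1e^(2t) + C_2te^(2t), y(t) = 3C_1e^(2t) + 3C_2te^(2t) + C_2e^(2t)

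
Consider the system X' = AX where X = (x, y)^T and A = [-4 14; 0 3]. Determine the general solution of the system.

Coefficient matrix A = [[-4, 14], [0, 3]].
Characteristic polynomial det(A - λI) = λ^2 + λ - 12 = 0.
Eigenvalues λ = 3, -4.
For λ=3: (A-λI) row 1 is [-7, 14], so an eigenvector is (2, 1).
For λ=-4: (A-λI) row 1 is [0, 14], so an eigenvector is (1, 0).
General solution: C_1e^(3t)(2,1) + C_2e^(-4t)(1,0).

x(t) = 2C_1e^(3t) + C_2e^(-4t), y(t) = C_1e^(3t)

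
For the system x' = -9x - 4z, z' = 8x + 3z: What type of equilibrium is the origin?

A = [[-9,-4],[8,3]]; det(A-λI) = λ^2 + 6λ + 5.
λ = -1, -5: both negative.

stable node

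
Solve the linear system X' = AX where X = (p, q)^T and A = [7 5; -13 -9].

Coefficient matrix A = [[7, 5], [-13, -9]].
Characteristic polynomial det(A - λI) = λ^2 + 2λ + 2 = 0.
Eigenvalues λ = -1 ± i (complex conjugate pair).
For λ=-1+i: an eigenvector is (-1,2) - i(2,-3) = (-1 - 2i, 2 + 3i).
A real fundamental pair from Re and Im of e^((-1+i)t)v: X_1 = e^(-t)(cos(t)·(-1,2) + sin(t)·(2,-3)), X_2 = e^(-t)(sin(t)·(-1,2) - cos(t)·(2,-3)).
General solution: K_1X_1 + K_2X_2.

p(t) = 2K_1e^(-t)sin(t) - K_1e^(-t)cos(t) - K_2e^(-t)sin(t) - 2K_2e^(-t)cos(t), q(t) = -3K_1e^(-t)sin(t) + 2K_1e^(-t)cos(t) + 2K_2e^(-t)sin(t) + 3K_2e^(-t)cos(t)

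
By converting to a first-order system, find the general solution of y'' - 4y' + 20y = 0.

Let x_1 = y, x_2 = y'. Then x_1' = x_2 and x_2' = -20x_1 + 4x_2.
A = [[0,1],[-20,4]]; det(A-λI) = λ^2 - 4λ + 20.
Eigenvalues λ = 2 ± 4i.

y(t) = c_1e^(2t)cos(4t) + c_2e^(2t)sin(4t)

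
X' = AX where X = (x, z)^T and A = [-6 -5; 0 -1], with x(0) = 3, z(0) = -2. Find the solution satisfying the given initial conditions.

Coefficient matrix A = [[-6, -5], [0, -1]].
Characteristic polynomial det(A - λI) = λ^2 + 7λ + 6 = 0.
Eigenvalues λ = -6, -1.
For λ=-6: (A-λI) row 1 is [0, -5], so an eigenvector is (1, 0).
For λ=-1: (A-λI) row 1 is [-5, -5], so an eigenvector is (-1, 1).
General solution: C_1e^(-6t)(1,0) + C_2e^(-t)(-1,1).
Applying x(0)=3, z(0)=-2 gives C_1=1, C_2=-2.

x(t) = 2e^(-t) + e^(-6t), z(t) = -2e^(-t)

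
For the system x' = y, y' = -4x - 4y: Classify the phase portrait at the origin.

A = [[0,1],[-4,-4]]; det(A-λI) = λ^2 + 4λ + 4.
repeated λ = -2 with a single eigenvector.

stable improper node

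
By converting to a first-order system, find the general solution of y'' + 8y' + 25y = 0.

Let x_1 = y, x_2 = y'. Then x_1' = x_2 and x_2' = -25x_1 - 8x_2.
A = [[0,1],[-25,-8]]; det(A-λI) = λ^2 + 8λ + 25.
Eigenvalues λ = -4 ± 3i.

y(t) = C_1e^(-4t)cos(3t) + C_2e^(-4t)sin(3t)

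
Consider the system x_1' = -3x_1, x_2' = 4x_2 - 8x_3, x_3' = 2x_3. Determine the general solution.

x_1(t) = C_1e^(-3t), x_2(t) = C_2e^(4t) + 4C_3e^(2t), x_3(t) = C_3e^(2t)

Coefficient matrix A = [[-3, 0, 0], [0, 4, -8], [0, 0, 2]].
det(A - λI) = 0 gives eigenvalues λ = -3, 4, 2.
For λ=-3: eigenvector (1,0,0).
For λ=4: eigenvector (0,1,0).
For λ=2: eigenvector (0,4,1).
General solution: C_1e^(-3t)(1,0,0) + C_2e^(4t)(0,1,0) + C_3e^(2t)(0,4,1).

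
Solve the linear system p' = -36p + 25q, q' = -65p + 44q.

Coefficient matrix A = [[-36, 25], [-65, 44]].
Characteristic polynomial det(A - λI) = λ^2 - 8λ + 41 = 0.
Eigenvalues λ = 4 ± 5i (complex conjugate pair).
For λ=4+5i: an eigenvector is (-1,-2) - i(-2,-3) = (-1 + 2i, -2 + 3i).
A real fundamental pair from Re and Im of e^((4+5i)t)v: X_1 = e^(4t)(cos(5t)·(-1,-2) + sin(5t)·(-2,-3)), X_2 = e^(4t)(sin(5t)·(-1,-2) - cos(5t)·(-2,-3)).
General solution: K_1X_1 + K_2X_2.

p(t) = -2K_1e^(4t)sin(5t) - K_1e^(4t)cos(5t) - K_2e^(4t)sin(5t) + 2K_2e^(4t)cos(5t), q(t) = -3K_1e^(4t)sin(5t) - 2K_1e^(4t)cos(5t) - 2K_2e^(4t)sin(5t) + 3K_2e^(4t)cos(5t)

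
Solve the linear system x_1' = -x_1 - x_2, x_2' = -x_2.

Coefficient matrix A = [[-1, -1], [0, -1]].
Characteristic polynomial det(A - λI) = λ^2 + 2λ + 1 = 0.
Single eigenvalue λ = -1 with algebraic multiplicity 2.
Eigenvector v = (-1,0); generalized eigenvector w with (A-λI)w=v is (2,1).
General solution: e^(-t)[C_1·v + C_2·(t·v + w)].

x_1(t) = -C_1e^(-t) - C_2te^(-t) + 2C_2e^(-t), x_2(t) = C_2e^(-t)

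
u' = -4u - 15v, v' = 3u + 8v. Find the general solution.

Coefficient matrix A = [[-4, -15], [3, 8]].
Characteristic polynomial det(A - λI) = λ^2 - 4λ + 13 = 0.
Eigenvalues λ = 2 ± 3i (complex conjugate pair).
For λ=2+3i: an eigenvector is (2,-1) - i(1,0) = (2 - i, -1).
A real fundamental pair from Re and Im of e^((2+3i)t)v: X_1 = e^(2t)(cos(3t)·(2,-1) + sin(3t)·(1,0)), X_2 = e^(2t)(sin(3t)·(2,-1) - cos(3t)·(1,0)).
General solution: c_1X_1 + c_2X_2.

u(t) = c_1e^(2t)sin(3t) + 2c_1e^(2t)cos(3t) + 2c_2e^(2t)sin(3t) - c_2e^(2t)cos(3t), v(t) = -c_1e^(2t)cos(3t) - c_2e^(2t)sin(3t)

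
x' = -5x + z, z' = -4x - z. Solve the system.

x(t) = c_1e^(-3t) + c_2te^(-3t) - c_2e^(-3t), z(t) = 2c_1e^(-3t) + 2c_2te^(-3t) - c_2e^(-3t)

Coefficient matrix A = [[-5, 1], [-4, -1]].
Characteristic polynomial det(A - λI) = λ^2 + 6λ + 9 = 0.
Single eigenvalue λ = -3 with algebraic multiplicity 2.
Eigenvector v = (1,2); generalized eigenvector w with (A-λI)w=v is (-1,-1).
General solution: e^(-3t)[c_1·v + c_2·(t·v + w)].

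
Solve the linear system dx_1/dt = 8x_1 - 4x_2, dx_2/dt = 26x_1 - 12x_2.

x_1(t) = C_1e^(-2t)sin(2t) - C_1e^(-2t)cos(2t) - C_2e^(-2t)sin(2t) - C_2e^(-2t)cos(2t), x_2(t) = 2C_1e^(-2t)sin(2t) - 3C_1e^(-2t)cos(2t) - 3C_2e^(-2t)sin(2t) - 2C_2e^(-2t)cos(2t)

Coefficient matrix A = [[8, -4], [26, -12]].
Characteristic polynomial det(A - λI) = λ^2 + 4λ + 8 = 0.
Eigenvalues λ = -2 ± 2i (complex conjugate pair).
For λ=-2+2i: an eigenvector is (-1,-3) - i(1,2) = (-1 - i, -3 - 2i).
A real fundamental pair from Re and Im of e^((-2+2i)t)v: X_1 = e^(-2t)(cos(2t)·(-1,-3) + sin(2t)·(1,2)), X_2 = e^(-2t)(sin(2t)·(-1,-3) - cos(2t)·(1,2)).
General solution: C_1X_1 + C_2X_2.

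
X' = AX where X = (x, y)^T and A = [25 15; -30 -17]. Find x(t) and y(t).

Coefficient matrix A = [[25, 15], [-30, -17]].
Characteristic polynomial det(A - λI) = λ^2 - 8λ + 25 = 0.
Eigenvalues λ = 4 ± 3i (complex conjugate pair).
For λ=4+3i: an eigenvector is (-2,3) - i(1,-1) = (-2 - i, 3 + i).
A real fundamental pair from Re and Im of e^((4+3i)t)v: X_1 = e^(4t)(cos(3t)·(-2,3) + sin(3t)·(1,-1)), X_2 = e^(4t)(sin(3t)·(-2,3) - cos(3t)·(1,-1)).
General solution: K_1X_1 + K_2X_2.

x(t) = K_1e^(4t)sin(3t) - 2K_1e^(4t)cos(3t) - 2K_2e^(4t)sin(3t) - K_2e^(4t)cos(3t), y(t) = -K_1e^(4t)sin(3t) + 3K_1e^(4t)cos(3t) + 3K_2e^(4t)sin(3t) + K_2e^(4t)cos(3t)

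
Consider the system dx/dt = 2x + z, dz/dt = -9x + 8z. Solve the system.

Coefficient matrix A = [[2, 1], [-9, 8]].
Characteristic polynomial det(A - λI) = λ^2 - 10λ + 25 = 0.
Single eigenvalue λ = 5 with algebraic multiplicity 2.
Eigenvector v = (1,3); generalized eigenvector w with (A-λI)w=v is (0,1).
General solution: e^(5t)[c_1·v + c_2·(t·v + w)].

x(t) = c_1e^(5t) + c_2te^(5t), z(t) = 3c_1e^(5t) + 3c_2te^(5t) + c_2e^(5t)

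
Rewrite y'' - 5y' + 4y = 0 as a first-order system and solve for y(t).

y(t) = C_1e^(4t) + C_2e^(t)

Let x_1 = y, x_2 = y'. Then x_1' = x_2 and x_2' = -4x_1 + 5x_2.
A = [[0,1],[-4,5]]; det(A-λI) = λ^2 - 5λ + 4.
Eigenvalues λ = 4, 1 with eigenvectors (1,4), (1,1).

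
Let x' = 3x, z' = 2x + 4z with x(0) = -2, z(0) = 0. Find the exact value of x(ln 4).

-128

A = [[3,0],[2,4]]; eigenvalues λ = 3, 4.
Eigenvectors: (1,-2) for λ=3, (0,1) for λ=4.
From the initial condition, c_1 = -2, c_2 = -4.
x(ln 4) = (-2)(4^3)(1) + (-4)(4^4)(0) = -128.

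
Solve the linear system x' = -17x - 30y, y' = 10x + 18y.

x(t) = 2K_1e^(-2t) + 3K_2e^(3t), y(t) = -K_1e^(-2t) - 2K_2e^(3t)

Coefficient matrix A = [[-17, -30], [10, 18]].
Characteristic polynomial det(A - λI) = λ^2 - λ - 6 = 0.
Eigenvalues λ = -2, 3.
For λ=-2: (A-λI) row 1 is [-15, -30], so an eigenvector is (2, -1).
For λ=3: (A-λI) row 1 is [-20, -30], so an eigenvector is (3, -2).
General solution: K_1e^(-2t)(2,-1) + K_2e^(3t)(3,-2).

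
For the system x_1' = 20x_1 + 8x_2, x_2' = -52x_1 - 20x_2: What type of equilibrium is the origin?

center

A = [[20,8],[-52,-20]]; det(A-λI) = λ^2 + 16.
λ = 0 ± 4i: zero real part.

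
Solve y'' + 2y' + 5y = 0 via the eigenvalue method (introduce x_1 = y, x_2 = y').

y(t) = c_1e^(-t)cos(2t) + c_2e^(-t)sin(2t)

Let x_1 = y, x_2 = y'. Then x_1' = x_2 and x_2' = -5x_1 - 2x_2.
A = [[0,1],[-5,-2]]; det(A-λI) = λ^2 + 2λ + 5.
Eigenvalues λ = -1 ± 2i.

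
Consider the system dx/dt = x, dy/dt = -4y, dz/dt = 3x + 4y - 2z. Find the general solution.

Coefficient matrix A = [[1, 0, 0], [0, -4, 0], [3, 4, -2]].
det(A - λI) = 0 gives eigenvalues λ = -4, 1, -2.
For λ=-4: eigenvector (0,1,-2).
For λ=1: eigenvector (1,0,1).
For λ=-2: eigenvector (0,0,1).
General solution: c_1e^(-4t)(0,1,-2) + c_2e^(t)(1,0,1) + c_3e^(-2t)(0,0,1).

x(t) = c_2e^(t), y(t) = c_1e^(-4t), z(t) = -2c_1e^(-4t) + c_2e^(t) + c_3e^(-2t)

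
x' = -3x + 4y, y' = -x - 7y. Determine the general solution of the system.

Coefficient matrix A = [[-3, 4], [-1, -7]].
Characteristic polynomial det(A - λI) = λ^2 + 10λ + 25 = 0.
Single eigenvalue λ = -5 with algebraic multiplicity 2.
Eigenvector v = (-2,1); generalized eigenvector w with (A-λI)w=v is (3,-2).
General solution: e^(-5t)[C_1·v + C_2·(t·v + w)].

x(t) = -2C_1e^(-5t) - 2C_2te^(-5t) + 3C_2e^(-5t), y(t) = C_1e^(-5t) + C_2te^(-5t) - 2C_2e^(-5t)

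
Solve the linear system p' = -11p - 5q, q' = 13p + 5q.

Coefficient matrix A = [[-11, -5], [13, 5]].
Characteristic polynomial det(A - λI) = λ^2 + 6λ + 10 = 0.
Eigenvalues λ = -3 ± i (complex conjugate pair).
For λ=-3+i: an eigenvector is (-1,2) - i(-2,3) = (-1 + 2i, 2 - 3i).
A real fundamental pair from Re and Im of e^((-3+i)t)v: X_1 = e^(-3t)(cos(t)·(-1,2) + sin(t)·(-2,3)), X_2 = e^(-3t)(sin(t)·(-1,2) - cos(t)·(-2,3)).
General solution: C_1X_1 + C_2X_2.

p(t) = -2C_1e^(-3t)sin(t) - C_1e^(-3t)cos(t) - C_2e^(-3t)sin(t) + 2C_2e^(-3t)cos(t), q(t) = 3C_1e^(-3t)sin(t) + 2C_1e^(-3t)cos(t) + 2C_2e^(-3t)sin(t) - 3C_2e^(-3t)cos(t)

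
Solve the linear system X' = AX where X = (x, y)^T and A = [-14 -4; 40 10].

Coefficient matrix A = [[-14, -4], [40, 10]].
Characteristic polynomial det(A - λI) = λ^2 + 4λ + 20 = 0.
Eigenvalues λ = -2 ± 4i (complex conjugate pair).
For λ=-2+4i: an eigenvector is (-1,3) - i(0,-1) = (-1, 3 + i).
A real fundamental pair from Re and Im of e^((-2+4i)t)v: X_1 = e^(-2t)(cos(4t)·(-1,3) + sin(4t)·(0,-1)), X_2 = e^(-2t)(sin(4t)·(-1,3) - cos(4t)·(0,-1)).
General solution: K_1X_1 + K_2X_2.

x(t) = -K_1e^(-2t)cos(4t) - K_2e^(-2t)sin(4t), y(t) = -K_1e^(-2t)sin(4t) + 3K_1e^(-2t)cos(4t) + 3K_2e^(-2t)sin(4t) + K_2e^(-2t)cos(4t)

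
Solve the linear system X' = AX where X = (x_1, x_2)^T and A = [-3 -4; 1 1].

x_1(t) = 2c_1e^(-t) + 2c_2te^(-t) + c_2e^(-t), x_2(t) = -c_1e^(-t) - c_2te^(-t) - c_2e^(-t)

Coefficient matrix A = [[-3, -4], [1, 1]].
Characteristic polynomial det(A - λI) = λ^2 + 2λ + 1 = 0.
Single eigenvalue λ = -1 with algebraic multiplicity 2.
Eigenvector v = (2,-1); generalized eigenvector w with (A-λI)w=v is (1,-1).
General solution: e^(-t)[c_1·v + c_2·(t·v + w)].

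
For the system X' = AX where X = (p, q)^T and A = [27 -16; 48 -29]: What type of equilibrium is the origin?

saddle

A = [[27,-16],[48,-29]]; det(A-λI) = λ^2 + 2λ - 15.
λ = 3, -5: opposite signs.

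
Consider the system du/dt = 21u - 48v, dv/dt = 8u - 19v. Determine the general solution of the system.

u(t) = 3c_1e^(5t) - 2c_2e^(-3t), v(t) = c_1e^(5t) - c_2e^(-3t)

Coefficient matrix A = [[21, -48], [8, -19]].
Characteristic polynomial det(A - λI) = λ^2 - 2λ - 15 = 0.
Eigenvalues λ = 5, -3.
For λ=5: (A-λI) row 1 is [16, -48], so an eigenvector is (3, 1).
For λ=-3: (A-λI) row 1 is [24, -48], so an eigenvector is (-2, -1).
General solution: c_1e^(5t)(3,1) + c_2e^(-3t)(-2,-1).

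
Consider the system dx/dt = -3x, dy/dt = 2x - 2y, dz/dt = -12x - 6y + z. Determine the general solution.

Coefficient matrix A = [[-3, 0, 0], [2, -2, 0], [-12, -6, 1]].
det(A - λI) = 0 gives eigenvalues λ = -3, -2, 1.
For λ=-3: eigenvector (1,-2,0).
For λ=-2: eigenvector (0,1,2).
For λ=1: eigenvector (0,0,1).
General solution: C_1e^(-3t)(1,-2,0) + C_2e^(-2t)(0,1,2) + C_3e^(t)(0,0,1).

x(t) = C_1e^(-3t), y(t) = -2C_1e^(-3t) + C_2e^(-2t), z(t) = 2C_2e^(-2t) + C_3e^(t)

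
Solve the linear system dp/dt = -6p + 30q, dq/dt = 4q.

Coefficient matrix A = [[-6, 30], [0, 4]].
Characteristic polynomial det(A - λI) = λ^2 + 2λ - 24 = 0.
Eigenvalues λ = -6, 4.
For λ=-6: (A-λI) row 1 is [0, 30], so an eigenvector is (1, 0).
For λ=4: (A-λI) row 1 is [-10, 30], so an eigenvector is (3, 1).
General solution: C_1e^(-6t)(1,0) + C_2e^(4t)(3,1).

p(t) = C_1e^(-6t) + 3C_2e^(4t), q(t) = C_2e^(4t)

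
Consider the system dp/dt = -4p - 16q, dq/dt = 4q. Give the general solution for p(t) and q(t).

p(t) = c_1e^(-4t) + 2c_2e^(4t), q(t) = -c_2e^(4t)

Coefficient matrix A = [[-4, -16], [0, 4]].
Characteristic polynomial det(A - λI) = λ^2 - 16 = 0.
Eigenvalues λ = -4, 4.
For λ=-4: (A-λI) row 1 is [0, -16], so an eigenvector is (1, 0).
For λ=4: (A-λI) row 1 is [-8, -16], so an eigenvector is (2, -1).
General solution: c_1e^(-4t)(1,0) + c_2e^(4t)(2,-1).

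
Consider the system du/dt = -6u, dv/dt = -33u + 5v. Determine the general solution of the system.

Coefficient matrix A = [[-6, 0], [-33, 5]].
Characteristic polynomial det(A - λI) = λ^2 + λ - 30 = 0.
Eigenvalues λ = 5, -6.
For λ=5: (A-λI) row 1 is [-11, 0], so an eigenvector is (0, -1).
For λ=-6: (A-λI) row 2 is [-33, 11], so an eigenvector is (1, 3).
General solution: C_1e^(5t)(0,-1) + C_2e^(-6t)(1,3).

u(t) = C_2e^(-6t), v(t) = -C_1e^(5t) + 3C_2e^(-6t)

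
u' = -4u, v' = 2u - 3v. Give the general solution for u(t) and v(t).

Coefficient matrix A = [[-4, 0], [2, -3]].
Characteristic polynomial det(A - λI) = λ^2 + 7λ + 12 = 0.
Eigenvalues λ = -4, -3.
For λ=-4: (A-λI) row 2 is [2, 1], so an eigenvector is (1, -2).
For λ=-3: (A-λI) row 1 is [-1, 0], so an eigenvector is (0, 1).
General solution: K_1e^(-4t)(1,-2) + K_2e^(-3t)(0,1).

u(t) = K_1e^(-4t), v(t) = -2K_1e^(-4t) + K_2e^(-3t)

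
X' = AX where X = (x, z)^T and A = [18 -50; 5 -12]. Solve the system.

x(t) = -C_1e^(3t)sin(5t) + 3C_1e^(3t)cos(5t) + 3C_2e^(3t)sin(5t) + C_2e^(3t)cos(5t), z(t) = C_1e^(3t)cos(5t) + C_2e^(3t)sin(5t)

Coefficient matrix A = [[18, -50], [5, -12]].
Characteristic polynomial det(A - λI) = λ^2 - 6λ + 34 = 0.
Eigenvalues λ = 3 ± 5i (complex conjugate pair).
For λ=3+5i: an eigenvector is (3,1) - i(-1,0) = (3 + i, 1).
A real fundamental pair from Re and Im of e^((3+5i)t)v: X_1 = e^(3t)(cos(5t)·(3,1) + sin(5t)·(-1,0)), X_2 = e^(3t)(sin(5t)·(3,1) - cos(5t)·(-1,0)).
General solution: C_1X_1 + C_2X_2.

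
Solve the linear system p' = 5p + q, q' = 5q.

p(t) = c_1e^(5t) + c_2te^(5t) + 2c_2e^(5t), q(t) = c_2e^(5t)

Coefficient matrix A = [[5, 1], [0, 5]].
Characteristic polynomial det(A - λI) = λ^2 - 10λ + 25 = 0.
Single eigenvalue λ = 5 with algebraic multiplicity 2.
Eigenvector v = (1,0); generalized eigenvector w with (A-λI)w=v is (2,1).
General solution: e^(5t)[c_1·v + c_2·(t·v + w)].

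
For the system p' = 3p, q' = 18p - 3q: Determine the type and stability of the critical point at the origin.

saddle

A = [[3,0],[18,-3]]; det(A-λI) = λ^2 - 9.
λ = 3, -3: opposite signs.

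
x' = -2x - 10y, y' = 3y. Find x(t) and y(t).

Coefficient matrix A = [[-2, -10], [0, 3]].
Characteristic polynomial det(A - λI) = λ^2 - λ - 6 = 0.
Eigenvalues λ = -2, 3.
For λ=-2: (A-λI) row 1 is [0, -10], so an eigenvector is (-1, 0).
For λ=3: (A-λI) row 1 is [-5, -10], so an eigenvector is (-2, 1).
General solution: c_1e^(-2t)(-1,0) + c_2e^(3t)(-2,1).

x(t) = -c_1e^(-2t) - 2c_2e^(3t), y(t) = c_2e^(3t)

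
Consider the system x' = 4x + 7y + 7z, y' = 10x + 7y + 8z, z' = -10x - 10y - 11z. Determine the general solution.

x(t) = K_1e^(4t) - K_3e^(-3t), y(t) = 2K_1e^(4t) - K_2e^(-t) + K_3e^(-3t), z(t) = -2K_1e^(4t) + K_2e^(-t)

Coefficient matrix A = [[4, 7, 7], [10, 7, 8], [-10, -10, -11]].
det(A - λI) = 0 gives eigenvalues λ = 4, -1, -3.
For λ=4: eigenvector (1,2,-2).
For λ=-1: eigenvector (0,-1,1).
For λ=-3: eigenvector (-1,1,0).
General solution: K_1e^(4t)(1,2,-2) + K_2e^(-t)(0,-1,1) + K_3e^(-3t)(-1,1,0).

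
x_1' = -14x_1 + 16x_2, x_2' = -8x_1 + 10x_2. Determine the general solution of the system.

Coefficient matrix A = [[-14, 16], [-8, 10]].
Characteristic polynomial det(A - λI) = λ^2 + 4λ - 12 = 0.
Eigenvalues λ = 2, -6.
For λ=2: (A-λI) row 1 is [-16, 16], so an eigenvector is (-1, -1).
For λ=-6: (A-λI) row 1 is [-8, 16], so an eigenvector is (-2, -1).
General solution: c_1e^(2t)(-1,-1) + c_2e^(-6t)(-2,-1).

x_1(t) = -c_1e^(2t) - 2c_2e^(-6t), x_2(t) = -c_1e^(2t) - c_2e^(-6t)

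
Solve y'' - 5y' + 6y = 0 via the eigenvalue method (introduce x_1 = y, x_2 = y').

y(t) = c_1e^(3t) + c_2e^(2t)

Let x_1 = y, x_2 = y'. Then x_1' = x_2 and x_2' = -6x_1 + 5x_2.
A = [[0,1],[-6,5]]; det(A-λI) = λ^2 - 5λ + 6.
Eigenvalues λ = 3, 2 with eigenvectors (1,3), (1,2).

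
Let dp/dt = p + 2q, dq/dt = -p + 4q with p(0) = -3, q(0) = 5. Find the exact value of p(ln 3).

A = [[1,2],[-1,4]]; eigenvalues λ = 3, 2.
Eigenvectors: (-1,-1) for λ=3, (2,1) for λ=2.
From the initial condition, c_1 = -13, c_2 = -8.
p(ln 3) = (-13)(3^3)(-1) + (-8)(3^2)(2) = 207.

207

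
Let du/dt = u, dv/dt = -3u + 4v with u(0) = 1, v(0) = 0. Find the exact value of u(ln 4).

4

A = [[1,0],[-3,4]]; eigenvalues λ = 4, 1.
Eigenvectors: (0,-1) for λ=4, (1,1) for λ=1.
From the initial condition, c_1 = 1, c_2 = 1.
u(ln 4) = (1)(4^4)(0) + (1)(4^1)(1) = 4.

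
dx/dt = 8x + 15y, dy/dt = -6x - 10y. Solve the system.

Coefficient matrix A = [[8, 15], [-6, -10]].
Characteristic polynomial det(A - λI) = λ^2 + 2λ + 10 = 0.
Eigenvalues λ = -1 ± 3i (complex conjugate pair).
For λ=-1+3i: an eigenvector is (2,-1) - i(1,-1) = (2 - i, -1 + i).
A real fundamental pair from Re and Im of e^((-1+3i)t)v: X_1 = e^(-t)(cos(3t)·(2,-1) + sin(3t)·(1,-1)), X_2 = e^(-t)(sin(3t)·(2,-1) - cos(3t)·(1,-1)).
General solution: K_1X_1 + K_2X_2.

x(t) = K_1e^(-t)sin(3t) + 2K_1e^(-t)cos(3t) + 2K_2e^(-t)sin(3t) - K_2e^(-t)cos(3t), y(t) = -K_1e^(-t)sin(3t) - K_1e^(-t)cos(3t) - K_2e^(-t)sin(3t) + K_2e^(-t)cos(3t)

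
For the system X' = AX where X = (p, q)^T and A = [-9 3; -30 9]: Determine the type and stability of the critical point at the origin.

A = [[-9,3],[-30,9]]; det(A-λI) = λ^2 + 9.
λ = 0 ± 3i: zero real part.

center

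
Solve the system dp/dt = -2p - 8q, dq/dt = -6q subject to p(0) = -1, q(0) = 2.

p(t) = -5e^(-2t) + 4e^(-6t), q(t) = 2e^(-6t)

Coefficient matrix A = [[-2, -8], [0, -6]].
Characteristic polynomial det(A - λI) = λ^2 + 8λ + 12 = 0.
Eigenvalues λ = -6, -2.
For λ=-6: (A-λI) row 1 is [4, -8], so an eigenvector is (-2, -1).
For λ=-2: (A-λI) row 1 is [0, -8], so an eigenvector is (1, 0).
General solution: C_1e^(-6t)(-2,-1) + C_2e^(-2t)(1,0).
Applying p(0)=-1, q(0)=2 gives C_1=-2, C_2=-5.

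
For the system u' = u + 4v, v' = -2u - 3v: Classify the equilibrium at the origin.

A = [[1,4],[-2,-3]]; det(A-λI) = λ^2 + 2λ + 5.
λ = -1 ± 2i: negative real part.

stable spiral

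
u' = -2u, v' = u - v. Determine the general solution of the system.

Coefficient matrix A = [[-2, 0], [1, -1]].
Characteristic polynomial det(A - λI) = λ^2 + 3λ + 2 = 0.
Eigenvalues λ = -2, -1.
For λ=-2: (A-λI) row 2 is [1, 1], so an eigenvector is (1, -1).
For λ=-1: (A-λI) row 1 is [-1, 0], so an eigenvector is (0, -1).
General solution: K_1e^(-2t)(1,-1) + K_2e^(-t)(0,-1).

u(t) = K_1e^(-2t), v(t) = -K_1e^(-2t) - K_2e^(-t)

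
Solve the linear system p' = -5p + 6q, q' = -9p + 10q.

Coefficient matrix A = [[-5, 6], [-9, 10]].
Characteristic polynomial det(A - λI) = λ^2 - 5λ + 4 = 0.
Eigenvalues λ = 1, 4.
For λ=1: (A-λI) row 1 is [-6, 6], so an eigenvector is (1, 1).
For λ=4: (A-λI) row 1 is [-9, 6], so an eigenvector is (2, 3).
General solution: C_1e^(t)(1,1) + C_2e^(4t)(2,3).

p(t) = C_1e^(t) + 2C_2e^(4t), q(t) = C_1e^(t) + 3C_2e^(4t)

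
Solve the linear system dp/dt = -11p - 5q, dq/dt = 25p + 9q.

p(t) = C_1e^(-t)sin(5t) - C_2e^(-t)cos(5t), q(t) = -2C_1e^(-t)sin(5t) - C_1e^(-t)cos(5t) - C_2e^(-t)sin(5t) + 2C_2e^(-t)cos(5t)

Coefficient matrix A = [[-11, -5], [25, 9]].
Characteristic polynomial det(A - λI) = λ^2 + 2λ + 26 = 0.
Eigenvalues λ = -1 ± 5i (complex conjugate pair).
For λ=-1+5i: an eigenvector is (0,-1) - i(1,-2) = (0 - i, -1 + 2i).
A real fundamental pair from Re and Im of e^((-1+5i)t)v: X_1 = e^(-t)(cos(5t)·(0,-1) + sin(5t)·(1,-2)), X_2 = e^(-t)(sin(5t)·(0,-1) - cos(5t)·(1,-2)).
General solution: C_1X_1 + C_2X_2.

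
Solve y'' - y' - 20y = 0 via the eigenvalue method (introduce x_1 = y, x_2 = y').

Let x_1 = y, x_2 = y'. Then x_1' = x_2 and x_2' = 20x_1 + x_2.
A = [[0,1],[20,1]]; det(A-λI) = λ^2 - λ - 20.
Eigenvalues λ = -4, 5 with eigenvectors (1,-4), (1,5).

y(t) = K_1e^(-4t) + K_2e^(5t)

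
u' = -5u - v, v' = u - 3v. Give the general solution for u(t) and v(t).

u(t) = C_1e^(-4t) + C_2te^(-4t) + C_2e^(-4t), v(t) = -C_1e^(-4t) - C_2te^(-4t) - 2C_2e^(-4t)

Coefficient matrix A = [[-5, -1], [1, -3]].
Characteristic polynomial det(A - λI) = λ^2 + 8λ + 16 = 0.
Single eigenvalue λ = -4 with algebraic multiplicity 2.
Eigenvector v = (1,-1); generalized eigenvector w with (A-λI)w=v is (1,-2).
General solution: e^(-4t)[C_1·v + C_2·(t·v + w)].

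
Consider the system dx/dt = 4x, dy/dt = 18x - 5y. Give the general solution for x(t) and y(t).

Coefficient matrix A = [[4, 0], [18, -5]].
Characteristic polynomial det(A - λI) = λ^2 + λ - 20 = 0.
Eigenvalues λ = 4, -5.
For λ=4: (A-λI) row 2 is [18, -9], so an eigenvector is (1, 2).
For λ=-5: (A-λI) row 1 is [9, 0], so an eigenvector is (0, 1).
General solution: C_1e^(4t)(1,2) + C_2e^(-5t)(0,1).

x(t) = C_1e^(4t), y(t) = 2C_1e^(4t) + C_2e^(-5t)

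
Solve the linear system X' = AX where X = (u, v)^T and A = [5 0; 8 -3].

Coefficient matrix A = [[5, 0], [8, -3]].
Characteristic polynomial det(A - λI) = λ^2 - 2λ - 15 = 0.
Eigenvalues λ = 5, -3.
For λ=5: (A-λI) row 2 is [8, -8], so an eigenvector is (1, 1).
For λ=-3: (A-λI) row 1 is [8, 0], so an eigenvector is (0, -1).
General solution: C_1e^(5t)(1,1) + C_2e^(-3t)(0,-1).

u(t) = C_1e^(5t), v(t) = C_1e^(5t) - C_2e^(-3t)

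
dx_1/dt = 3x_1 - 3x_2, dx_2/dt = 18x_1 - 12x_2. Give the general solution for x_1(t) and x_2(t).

Coefficient matrix A = [[3, -3], [18, -12]].
Characteristic polynomial det(A - λI) = λ^2 + 9λ + 18 = 0.
Eigenvalues λ = -6, -3.
For λ=-6: (A-λI) row 1 is [9, -3], so an eigenvector is (1, 3).
For λ=-3: (A-λI) row 1 is [6, -3], so an eigenvector is (-1, -2).
General solution: c_1e^(-6t)(1,3) + c_2e^(-3t)(-1,-2).

x_1(t) = c_1e^(-6t) - c_2e^(-3t), x_2(t) = 3c_1e^(-6t) - 2c_2e^(-3t)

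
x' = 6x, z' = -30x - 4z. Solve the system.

Coefficient matrix A = [[6, 0], [-30, -4]].
Characteristic polynomial det(A - λI) = λ^2 - 2λ - 24 = 0.
Eigenvalues λ = 6, -4.
For λ=6: (A-λI) row 2 is [-30, -10], so an eigenvector is (1, -3).
For λ=-4: (A-λI) row 1 is [10, 0], so an eigenvector is (0, -1).
General solution: K_1e^(6t)(1,-3) + K_2e^(-4t)(0,-1).

x(t) = K_1e^(6t), z(t) = -3K_1e^(6t) - K_2e^(-4t)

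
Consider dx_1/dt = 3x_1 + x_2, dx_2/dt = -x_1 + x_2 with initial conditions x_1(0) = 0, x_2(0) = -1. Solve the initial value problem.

x_1(t) = -te^(2t), x_2(t) = te^(2t) - e^(2t)

Coefficient matrix A = [[3, 1], [-1, 1]].
Characteristic polynomial det(A - λI) = λ^2 - 4λ + 4 = 0.
Single eigenvalue λ = 2 with algebraic multiplicity 2.
Eigenvector v = (-1,1); generalized eigenvector w with (A-λI)w=v is (-3,2).
General solution: e^(2t)[K_1·v + K_2·(t·v + w)].
Applying x_1(0)=0, x_2(0)=-1 gives K_1=-3, K_2=1.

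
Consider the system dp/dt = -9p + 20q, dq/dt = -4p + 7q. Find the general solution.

p(t) = -c_1e^(-t)sin(4t) - 2c_1e^(-t)cos(4t) - 2c_2e^(-t)sin(4t) + c_2e^(-t)cos(4t), q(t) = -c_1e^(-t)cos(4t) - c_2e^(-t)sin(4t)

Coefficient matrix A = [[-9, 20], [-4, 7]].
Characteristic polynomial det(A - λI) = λ^2 + 2λ + 17 = 0.
Eigenvalues λ = -1 ± 4i (complex conjugate pair).
For λ=-1+4i: an eigenvector is (-2,-1) - i(-1,0) = (-2 + i, -1).
A real fundamental pair from Re and Im of e^((-1+4i)t)v: X_1 = e^(-t)(cos(4t)·(-2,-1) + sin(4t)·(-1,0)), X_2 = e^(-t)(sin(4t)·(-2,-1) - cos(4t)·(-1,0)).
General solution: c_1X_1 + c_2X_2.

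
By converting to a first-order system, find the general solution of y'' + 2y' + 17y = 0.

Let x_1 = y, x_2 = y'. Then x_1' = x_2 and x_2' = -17x_1 - 2x_2.
A = [[0,1],[-17,-2]]; det(A-λI) = λ^2 + 2λ + 17.
Eigenvalues λ = -1 ± 4i.

y(t) = C_1e^(-t)cos(4t) + C_2e^(-t)sin(4t)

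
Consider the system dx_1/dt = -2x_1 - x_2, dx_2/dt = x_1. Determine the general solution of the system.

Coefficient matrix A = [[-2, -1], [1, 0]].
Characteristic polynomial det(A - λI) = λ^2 + 2λ + 1 = 0.
Single eigenvalue λ = -1 with algebraic multiplicity 2.
Eigenvector v = (-1,1); generalized eigenvector w with (A-λI)w=v is (2,-1).
General solution: e^(-t)[C_1·v + C_2·(t·v + w)].

x_1(t) = -C_1e^(-t) - C_2te^(-t) + 2C_2e^(-t), x_2(t) = C_1e^(-t) + C_2te^(-t) - C_2e^(-t)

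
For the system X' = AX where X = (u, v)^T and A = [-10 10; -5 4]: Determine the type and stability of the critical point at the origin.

stable spiral

A = [[-10,10],[-5,4]]; det(A-λI) = λ^2 + 6λ + 10.
λ = -3 ± i: negative real part.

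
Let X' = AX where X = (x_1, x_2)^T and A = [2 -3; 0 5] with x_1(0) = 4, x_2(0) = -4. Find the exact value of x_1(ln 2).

128

A = [[2,-3],[0,5]]; eigenvalues λ = 5, 2.
Eigenvectors: (1,-1) for λ=5, (1,0) for λ=2.
From the initial condition, c_1 = 4, c_2 = 0.
x_1(ln 2) = (4)(2^5)(1) + (0)(2^2)(1) = 128.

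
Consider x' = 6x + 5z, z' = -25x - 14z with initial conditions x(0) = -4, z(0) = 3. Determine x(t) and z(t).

Coefficient matrix A = [[6, 5], [-25, -14]].
Characteristic polynomial det(A - λI) = λ^2 + 8λ + 41 = 0.
Eigenvalues λ = -4 ± 5i (complex conjugate pair).
For λ=-4+5i: an eigenvector is (0,-1) - i(-1,2) = (0 + i, -1 - 2i).
A real fundamental pair from Re and Im of e^((-4+5i)t)v: X_1 = e^(-4t)(cos(5t)·(0,-1) + sin(5t)·(-1,2)), X_2 = e^(-4t)(sin(5t)·(0,-1) - cos(5t)·(-1,2)).
General solution: K_1X_1 + K_2X_2.
Applying x(0)=-4, z(0)=3 gives K_1=5, K_2=-4.

x(t) = -5e^(-4t)sin(5t) - 4e^(-4t)cos(5t), z(t) = 14e^(-4t)sin(5t) + 3e^(-4t)cos(5t)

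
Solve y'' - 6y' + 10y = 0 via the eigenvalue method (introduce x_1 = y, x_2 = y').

Let x_1 = y, x_2 = y'. Then x_1' = x_2 and x_2' = -10x_1 + 6x_2.
A = [[0,1],[-10,6]]; det(A-λI) = λ^2 - 6λ + 10.
Eigenvalues λ = 3 ± i.

y(t) = K_1e^(3t)cos(t) + K_2e^(3t)sin(t)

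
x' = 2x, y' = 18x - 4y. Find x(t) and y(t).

x(t) = K_2e^(2t), y(t) = -K_1e^(-4t) + 3K_2e^(2t)

Coefficient matrix A = [[2, 0], [18, -4]].
Characteristic polynomial det(A - λI) = λ^2 + 2λ - 8 = 0.
Eigenvalues λ = -4, 2.
For λ=-4: (A-λI) row 1 is [6, 0], so an eigenvector is (0, -1).
For λ=2: (A-λI) row 2 is [18, -6], so an eigenvector is (1, 3).
General solution: K_1e^(-4t)(0,-1) + K_2e^(2t)(1,3).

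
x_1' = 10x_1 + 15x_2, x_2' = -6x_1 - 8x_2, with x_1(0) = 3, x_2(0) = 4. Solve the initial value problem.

x_1(t) = 29e^(t)sin(3t) + 3e^(t)cos(3t), x_2(t) = -18e^(t)sin(3t) + 4e^(t)cos(3t)

Coefficient matrix A = [[10, 15], [-6, -8]].
Characteristic polynomial det(A - λI) = λ^2 - 2λ + 10 = 0.
Eigenvalues λ = 1 ± 3i (complex conjugate pair).
For λ=1+3i: an eigenvector is (1,-1) - i(-2,1) = (1 + 2i, -1 - i).
A real fundamental pair from Re and Im of e^((1+3i)t)v: X_1 = e^(t)(cos(3t)·(1,-1) + sin(3t)·(-2,1)), X_2 = e^(t)(sin(3t)·(1,-1) - cos(3t)·(-2,1)).
General solution: C_1X_1 + C_2X_2.
Applying x_1(0)=3, x_2(0)=4 gives C_1=-11, C_2=7.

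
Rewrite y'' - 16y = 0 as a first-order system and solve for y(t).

Let x_1 = y, x_2 = y'. Then x_1' = x_2 and x_2' = 16x_1.
A = [[0,1],[16,0]]; det(A-λI) = λ^2 - 16.
Eigenvalues λ = -4, 4 with eigenvectors (1,-4), (1,4).

y(t) = C_1e^(-4t) + C_2e^(4t)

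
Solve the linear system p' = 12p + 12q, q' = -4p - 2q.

Coefficient matrix A = [[12, 12], [-4, -2]].
Characteristic polynomial det(A - λI) = λ^2 - 10λ + 24 = 0.
Eigenvalues λ = 4, 6.
For λ=4: (A-λI) row 1 is [8, 12], so an eigenvector is (3, -2).
For λ=6: (A-λI) row 1 is [6, 12], so an eigenvector is (-2, 1).
General solution: C_1e^(4t)(3,-2) + C_2e^(6t)(-2,1).

p(t) = 3C_1e^(4t) - 2C_2e^(6t), q(t) = -2C_1e^(4t) + C_2e^(6t)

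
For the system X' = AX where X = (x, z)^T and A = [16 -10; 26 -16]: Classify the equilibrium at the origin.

center

A = [[16,-10],[26,-16]]; det(A-λI) = λ^2 + 4.
λ = 0 ± 2i: zero real part.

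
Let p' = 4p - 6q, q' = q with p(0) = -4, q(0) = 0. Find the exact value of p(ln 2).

A = [[4,-6],[0,1]]; eigenvalues λ = 1, 4.
Eigenvectors: (-2,-1) for λ=1, (-1,0) for λ=4.
From the initial condition, c_1 = 0, c_2 = 4.
p(ln 2) = (0)(2^1)(-2) + (4)(2^4)(-1) = -64.

-64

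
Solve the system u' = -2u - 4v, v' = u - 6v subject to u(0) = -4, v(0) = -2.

u(t) = -4e^(-4t), v(t) = -2e^(-4t)

Coefficient matrix A = [[-2, -4], [1, -6]].
Characteristic polynomial det(A - λI) = λ^2 + 8λ + 16 = 0.
Single eigenvalue λ = -4 with algebraic multiplicity 2.
Eigenvector v = (2,1); generalized eigenvector w with (A-λI)w=v is (1,0).
General solution: e^(-4t)[c_1·v + c_2·(t·v + w)].
Applying u(0)=-4, v(0)=-2 gives c_1=-2, c_2=0.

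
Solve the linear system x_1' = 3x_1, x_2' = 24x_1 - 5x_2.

x_1(t) = C_1e^(3t), x_2(t) = 3C_1e^(3t) - C_2e^(-5t)

Coefficient matrix A = [[3, 0], [24, -5]].
Characteristic polynomial det(A - λI) = λ^2 + 2λ - 15 = 0.
Eigenvalues λ = 3, -5.
For λ=3: (A-λI) row 2 is [24, -8], so an eigenvector is (1, 3).
For λ=-5: (A-λI) row 1 is [8, 0], so an eigenvector is (0, -1).
General solution: C_1e^(3t)(1,3) + C_2e^(-5t)(0,-1).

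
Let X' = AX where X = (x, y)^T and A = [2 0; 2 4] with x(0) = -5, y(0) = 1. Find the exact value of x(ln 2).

-20

A = [[2,0],[2,4]]; eigenvalues λ = 2, 4.
Eigenvectors: (-1,1) for λ=2, (0,1) for λ=4.
From the initial condition, c_1 = 5, c_2 = -4.
x(ln 2) = (5)(2^2)(-1) + (-4)(2^4)(0) = -20.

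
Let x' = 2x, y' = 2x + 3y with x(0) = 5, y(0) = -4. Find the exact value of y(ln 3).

72

A = [[2,0],[2,3]]; eigenvalues λ = 2, 3.
Eigenvectors: (-1,2) for λ=2, (0,-1) for λ=3.
From the initial condition, c_1 = -5, c_2 = -6.
y(ln 3) = (-5)(3^2)(2) + (-6)(3^3)(-1) = 72.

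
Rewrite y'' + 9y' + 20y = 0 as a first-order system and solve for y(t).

Let x_1 = y, x_2 = y'. Then x_1' = x_2 and x_2' = -20x_1 - 9x_2.
A = [[0,1],[-20,-9]]; det(A-λI) = λ^2 + 9λ + 20.
Eigenvalues λ = -5, -4 with eigenvectors (1,-5), (1,-4).

y(t) = C_1e^(-5t) + C_2e^(-4t)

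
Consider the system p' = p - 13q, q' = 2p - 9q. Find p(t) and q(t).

Coefficient matrix A = [[1, -13], [2, -9]].
Characteristic polynomial det(A - λI) = λ^2 + 8λ + 17 = 0.
Eigenvalues λ = -4 ± i (complex conjugate pair).
For λ=-4+i: an eigenvector is (-3,-1) - i(-2,-1) = (-3 + 2i, -1 + i).
A real fundamental pair from Re and Im of e^((-4+i)t)v: X_1 = e^(-4t)(cos(t)·(-3,-1) + sin(t)·(-2,-1)), X_2 = e^(-4t)(sin(t)·(-3,-1) - cos(t)·(-2,-1)).
General solution: K_1X_1 + K_2X_2.

p(t) = -2K_1e^(-4t)sin(t) - 3K_1e^(-4t)cos(t) - 3K_2e^(-4t)sin(t) + 2K_2e^(-4t)cos(t), q(t) = -K_1e^(-4t)sin(t) - K_1e^(-4t)cos(t) - K_2e^(-4t)sin(t) + K_2e^(-4t)cos(t)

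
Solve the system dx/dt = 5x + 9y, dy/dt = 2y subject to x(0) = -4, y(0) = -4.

Coefficient matrix A = [[5, 9], [0, 2]].
Characteristic polynomial det(A - λI) = λ^2 - 7λ + 10 = 0.
Eigenvalues λ = 2, 5.
For λ=2: (A-λI) row 1 is [3, 9], so an eigenvector is (3, -1).
For λ=5: (A-λI) row 1 is [0, 9], so an eigenvector is (-1, 0).
General solution: K_1e^(2t)(3,-1) + K_2e^(5t)(-1,0).
Applying x(0)=-4, y(0)=-4 gives K_1=4, K_2=16.

x(t) = -16e^(5t) + 12e^(2t), y(t) = -4e^(2t)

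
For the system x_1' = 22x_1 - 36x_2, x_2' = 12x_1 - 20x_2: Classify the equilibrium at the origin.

A = [[22,-36],[12,-20]]; det(A-λI) = λ^2 - 2λ - 8.
λ = -2, 4: opposite signs.

saddle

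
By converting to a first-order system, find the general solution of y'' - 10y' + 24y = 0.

Let x_1 = y, x_2 = y'. Then x_1' = x_2 and x_2' = -24x_1 + 10x_2.
A = [[0,1],[-24,10]]; det(A-λI) = λ^2 - 10λ + 24.
Eigenvalues λ = 6, 4 with eigenvectors (1,6), (1,4).

y(t) = c_1e^(6t) + c_2e^(4t)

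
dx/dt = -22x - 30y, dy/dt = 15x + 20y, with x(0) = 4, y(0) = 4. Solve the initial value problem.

x(t) = -68e^(-t)sin(3t) + 4e^(-t)cos(3t), y(t) = 48e^(-t)sin(3t) + 4e^(-t)cos(3t)

Coefficient matrix A = [[-22, -30], [15, 20]].
Characteristic polynomial det(A - λI) = λ^2 + 2λ + 10 = 0.
Eigenvalues λ = -1 ± 3i (complex conjugate pair).
For λ=-1+3i: an eigenvector is (3,-2) - i(-1,1) = (3 + i, -2 - i).
A real fundamental pair from Re and Im of e^((-1+3i)t)v: X_1 = e^(-t)(cos(3t)·(3,-2) + sin(3t)·(-1,1)), X_2 = e^(-t)(sin(3t)·(3,-2) - cos(3t)·(-1,1)).
General solution: c_1X_1 + c_2X_2.
Applying x(0)=4, y(0)=4 gives c_1=8, c_2=-20.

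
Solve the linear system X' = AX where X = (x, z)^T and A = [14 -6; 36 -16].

x(t) = -K_1e^(-4t) - K_2e^(2t), z(t) = -3K_1e^(-4t) - 2K_2e^(2t)

Coefficient matrix A = [[14, -6], [36, -16]].
Characteristic polynomial det(A - λI) = λ^2 + 2λ - 8 = 0.
Eigenvalues λ = -4, 2.
For λ=-4: (A-λI) row 1 is [18, -6], so an eigenvector is (-1, -3).
For λ=2: (A-λI) row 1 is [12, -6], so an eigenvector is (-1, -2).
General solution: K_1e^(-4t)(-1,-3) + K_2e^(2t)(-1,-2).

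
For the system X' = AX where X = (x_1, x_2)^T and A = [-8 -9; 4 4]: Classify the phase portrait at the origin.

stable improper node

A = [[-8,-9],[4,4]]; det(A-λI) = λ^2 + 4λ + 4.
repeated λ = -2 with a single eigenvector.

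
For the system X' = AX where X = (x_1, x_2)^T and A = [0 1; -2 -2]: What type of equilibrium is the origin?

A = [[0,1],[-2,-2]]; det(A-λI) = λ^2 + 2λ + 2.
λ = -1 ± i: negative real part.

stable spiral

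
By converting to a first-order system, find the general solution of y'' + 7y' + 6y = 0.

Let x_1 = y, x_2 = y'. Then x_1' = x_2 and x_2' = -6x_1 - 7x_2.
A = [[0,1],[-6,-7]]; det(A-λI) = λ^2 + 7λ + 6.
Eigenvalues λ = -1, -6 with eigenvectors (1,-1), (1,-6).

y(t) = C_1e^(-t) + C_2e^(-6t)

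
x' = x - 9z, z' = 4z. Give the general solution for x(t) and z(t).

Coefficient matrix A = [[1, -9], [0, 4]].
Characteristic polynomial det(A - λI) = λ^2 - 5λ + 4 = 0.
Eigenvalues λ = 4, 1.
For λ=4: (A-λI) row 1 is [-3, -9], so an eigenvector is (-3, 1).
For λ=1: (A-λI) row 1 is [0, -9], so an eigenvector is (1, 0).
General solution: K_1e^(4t)(-3,1) + K_2e^(t)(1,0).

x(t) = -3K_1e^(4t) + K_2e^(t), z(t) = K_1e^(4t)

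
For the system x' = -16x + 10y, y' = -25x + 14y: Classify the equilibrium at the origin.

A = [[-16,10],[-25,14]]; det(A-λI) = λ^2 + 2λ + 26.
λ = -1 ± 5i: negative real part.

stable spiral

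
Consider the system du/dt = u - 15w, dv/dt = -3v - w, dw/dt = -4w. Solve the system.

u(t) = K_1e^(t) + 3K_3e^(-4t), v(t) = K_2e^(-3t) + K_3e^(-4t), w(t) = K_3e^(-4t)

Coefficient matrix A = [[1, 0, -15], [0, -3, -1], [0, 0, -4]].
det(A - λI) = 0 gives eigenvalues λ = 1, -3, -4.
For λ=1: eigenvector (1,0,0).
For λ=-3: eigenvector (0,1,0).
For λ=-4: eigenvector (3,1,1).
General solution: K_1e^(t)(1,0,0) + K_2e^(-3t)(0,1,0) + K_3e^(-4t)(3,1,1).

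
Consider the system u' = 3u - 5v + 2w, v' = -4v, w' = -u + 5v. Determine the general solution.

u(t) = -c_1e^(t) + c_2e^(-4t) - 2c_3e^(2t), v(t) = c_2e^(-4t), w(t) = c_1e^(t) - c_2e^(-4t) + c_3e^(2t)

Coefficient matrix A = [[3, -5, 2], [0, -4, 0], [-1, 5, 0]].
det(A - λI) = 0 gives eigenvalues λ = 1, -4, 2.
For λ=1: eigenvector (-1,0,1).
For λ=-4: eigenvector (1,1,-1).
For λ=2: eigenvector (-2,0,1).
General solution: c_1e^(t)(-1,0,1) + c_2e^(-4t)(1,1,-1) + c_3e^(2t)(-2,0,1).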